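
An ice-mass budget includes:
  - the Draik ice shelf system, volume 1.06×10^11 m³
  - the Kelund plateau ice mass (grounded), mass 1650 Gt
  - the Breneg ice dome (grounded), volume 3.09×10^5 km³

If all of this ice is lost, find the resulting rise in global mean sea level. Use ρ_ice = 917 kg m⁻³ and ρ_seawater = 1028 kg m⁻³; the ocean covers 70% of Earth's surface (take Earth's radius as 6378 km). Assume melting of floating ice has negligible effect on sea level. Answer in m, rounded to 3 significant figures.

The Draik ice shelf system is floating and already displaces its own weight of water, so its melt adds essentially nothing to sea level.
Kelund: 1650 Gt = 1.650×10^15 kg; dividing by ρ_w = 1028 kg m⁻³ gives 1.605×10^12 m³ of water.
Breneg: 3.09×10^5 km³ × (917/1028) = 2.756×10^5 km³ of water.
Total added water ≈ 2.772×10^14 m³ over 3.58×10^14 m² → Δh = 0.775 m.

≈ 0.775 m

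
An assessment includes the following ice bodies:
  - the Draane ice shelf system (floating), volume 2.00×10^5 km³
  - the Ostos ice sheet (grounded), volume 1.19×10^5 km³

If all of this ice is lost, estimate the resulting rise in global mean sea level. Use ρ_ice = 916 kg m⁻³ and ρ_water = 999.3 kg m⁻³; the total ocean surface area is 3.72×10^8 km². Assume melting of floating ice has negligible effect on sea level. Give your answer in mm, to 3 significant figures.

The Draane ice shelf system is floating and already displaces its own weight of water, so its melt adds essentially nothing to sea level.
Ostos: 1.19×10^5 km³ × (916/999.3) = 1.091×10^5 km³ of water.
Total added water ≈ 1.091×10^14 m³ over 3.72×10^14 m² → Δh = 0.293 m = 293 mm.

≈ 293 mm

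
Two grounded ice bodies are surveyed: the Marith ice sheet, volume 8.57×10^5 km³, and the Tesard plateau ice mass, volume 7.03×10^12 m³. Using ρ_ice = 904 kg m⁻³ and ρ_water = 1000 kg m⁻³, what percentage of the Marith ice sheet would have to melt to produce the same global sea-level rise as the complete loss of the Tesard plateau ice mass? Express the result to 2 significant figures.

Equal sea-level rise means equal mass of meltwater, i.e. equal mass of ice lost.
Ice mass of Tesard: 6.355×10^15 kg; ice mass of Marith: 7.747×10^17 kg.
Fraction required = 6.355×10^15 / 7.747×10^17 = 8.20×10^-3 → 0.82 %.

≈ 0.82 %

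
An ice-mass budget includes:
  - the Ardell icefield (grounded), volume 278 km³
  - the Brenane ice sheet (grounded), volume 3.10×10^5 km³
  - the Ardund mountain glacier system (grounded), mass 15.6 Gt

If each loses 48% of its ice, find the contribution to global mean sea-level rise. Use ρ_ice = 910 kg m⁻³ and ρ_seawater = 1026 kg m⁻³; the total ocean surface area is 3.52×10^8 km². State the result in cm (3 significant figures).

Ardell: 0.48 × 278 km³ × (910/1026) = 118.4 km³ of water.
Brenane: 0.48 × 3.10×10^5 km³ × (910/1026) = 1.320×10^5 km³ of water.
Ardund: 0.48 × 15.6 Gt = 7.488×10^12 kg; dividing by ρ_w = 1026 kg m⁻³ gives 7.298×10^9 m³ of water.
Total added water ≈ 1.321×10^14 m³ over 3.52×10^14 m² → Δh = 0.375 m = 37.5 cm.

≈ 37.5 cm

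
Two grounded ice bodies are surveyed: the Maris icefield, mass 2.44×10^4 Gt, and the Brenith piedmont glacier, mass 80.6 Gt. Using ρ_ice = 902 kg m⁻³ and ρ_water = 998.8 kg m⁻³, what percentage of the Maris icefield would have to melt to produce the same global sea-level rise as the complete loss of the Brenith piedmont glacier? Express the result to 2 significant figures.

≈ 0.33 %

Equal sea-level rise means equal mass of meltwater, i.e. equal mass of ice lost.
Ice mass of Brenith: 8.060×10^13 kg; ice mass of Maris: 2.440×10^16 kg.
Fraction required = 8.060×10^13 / 2.440×10^16 = 3.30×10^-3 → 0.33 %.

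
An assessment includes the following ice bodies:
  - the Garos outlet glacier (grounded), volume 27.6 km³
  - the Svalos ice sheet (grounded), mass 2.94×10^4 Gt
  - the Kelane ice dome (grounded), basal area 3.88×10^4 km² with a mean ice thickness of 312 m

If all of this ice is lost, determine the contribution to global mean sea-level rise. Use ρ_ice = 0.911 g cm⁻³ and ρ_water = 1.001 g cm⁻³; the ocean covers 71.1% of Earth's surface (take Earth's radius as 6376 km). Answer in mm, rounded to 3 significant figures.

Garos: 27.6 km³ × (911/1001) = 25.12 km³ of water.
Svalos: 2.94×10^4 Gt = 2.940×10^16 kg; dividing by ρ_w = 1.001 g cm⁻³ = 1001 kg m⁻³ gives 2.937×10^13 m³ of water.
Kelane: ice volume = 3.88×10^4 km² × 312 m = 1.211×10^4 km³; 1.211×10^4 × (911/1001) = 1.102×10^4 km³ of water.
Total added water ≈ 4.041×10^13 m³ over 3.63×10^14 m² → Δh = 0.111 m = 111 mm.

≈ 111 mm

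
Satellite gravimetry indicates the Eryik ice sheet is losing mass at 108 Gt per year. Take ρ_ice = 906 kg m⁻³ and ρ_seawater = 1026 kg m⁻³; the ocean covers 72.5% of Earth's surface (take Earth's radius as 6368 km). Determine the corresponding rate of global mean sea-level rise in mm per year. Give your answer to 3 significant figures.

≈ 0.285 mm/yr

ρ_w = 1026 kg m⁻³. Annual water volume added = 108 Gt / ρ_w = 1.080×10^14 kg / 1026 kg m⁻³ = 1.053×10^11 m³.
Δh per year = 1.053×10^11 / 3.69×10^14 = 2.85×10^-4 m = 0.285 mm.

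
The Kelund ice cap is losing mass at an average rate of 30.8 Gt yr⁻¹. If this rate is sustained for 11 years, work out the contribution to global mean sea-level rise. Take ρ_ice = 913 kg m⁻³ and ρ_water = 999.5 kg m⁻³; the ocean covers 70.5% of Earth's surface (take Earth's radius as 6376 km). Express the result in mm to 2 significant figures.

≈ 0.94 mm

Total mass lost = 30.8 Gt/yr × 11 yr = 338.8 Gt = 3.388×10^14 kg.
ρ_w = 999.5 kg m⁻³, so water volume = 3.388×10^14 / 999.5 = 3.390×10^11 m³.
Δh = 3.390×10^11 / 3.60×10^14 = 9.41×10^-4 m = 0.94 mm.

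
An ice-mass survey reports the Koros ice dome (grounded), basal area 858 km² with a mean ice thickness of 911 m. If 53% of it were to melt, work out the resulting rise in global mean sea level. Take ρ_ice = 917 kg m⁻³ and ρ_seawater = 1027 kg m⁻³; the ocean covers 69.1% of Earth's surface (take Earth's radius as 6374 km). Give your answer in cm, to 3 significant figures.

≈ 0.105 cm

Koros: ice volume = 858 km² × 911 m = 781.6 km³; 0.53 × 781.6 × (917/1027) = 369.9 km³ of water.
Spread over 3.53×10^14 m² of ocean, Δh = 3.699×10^11 / 3.53×10^14 = 1.05×10^-3 m = 0.105 cm.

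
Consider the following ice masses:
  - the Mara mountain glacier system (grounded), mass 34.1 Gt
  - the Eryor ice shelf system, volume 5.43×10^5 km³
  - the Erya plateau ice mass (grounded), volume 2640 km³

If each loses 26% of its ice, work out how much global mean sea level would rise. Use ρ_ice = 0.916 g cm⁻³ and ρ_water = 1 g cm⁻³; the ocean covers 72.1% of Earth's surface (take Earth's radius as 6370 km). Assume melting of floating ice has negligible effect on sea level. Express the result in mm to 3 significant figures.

≈ 1.73 mm

Mara: 0.26 × 34.1 Gt = 8.866×10^12 kg; dividing by ρ_w = 1 g cm⁻³ = 1000 kg m⁻³ gives 8.866×10^9 m³ of water.
The Eryor ice shelf system is floating and already displaces its own weight of water, so its melt adds essentially nothing to sea level.
Erya: 0.26 × 2640 km³ × (916/1000) = 628.7 km³ of water.
Total added water ≈ 6.376×10^11 m³ over 3.68×10^14 m² → Δh = 1.73×10^-3 m = 1.73 mm.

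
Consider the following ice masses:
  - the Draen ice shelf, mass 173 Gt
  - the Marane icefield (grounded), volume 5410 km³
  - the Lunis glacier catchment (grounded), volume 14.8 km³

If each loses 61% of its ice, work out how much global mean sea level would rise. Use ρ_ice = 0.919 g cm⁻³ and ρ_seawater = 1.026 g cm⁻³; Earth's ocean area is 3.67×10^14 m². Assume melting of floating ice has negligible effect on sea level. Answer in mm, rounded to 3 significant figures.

≈ 8.08 mm

The Draen ice shelf is floating and already displaces its own weight of water, so its melt adds essentially nothing to sea level.
Marane: 0.61 × 5410 km³ × (919/1026) = 2956 km³ of water.
Lunis: 0.61 × 14.8 km³ × (919/1026) = 8.086 km³ of water.
Total added water ≈ 2.964×10^12 m³ over 3.67×10^14 m² → Δh = 8.08×10^-3 m = 8.08 mm.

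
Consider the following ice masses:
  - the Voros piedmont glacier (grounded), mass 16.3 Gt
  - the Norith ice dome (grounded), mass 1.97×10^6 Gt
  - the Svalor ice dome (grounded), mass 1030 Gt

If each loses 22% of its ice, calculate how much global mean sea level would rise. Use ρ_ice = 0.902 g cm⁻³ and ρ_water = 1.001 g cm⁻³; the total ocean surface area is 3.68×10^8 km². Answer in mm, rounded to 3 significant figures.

Voros: 0.22 × 16.3 Gt = 3.586×10^12 kg; dividing by ρ_w = 1.001 g cm⁻³ = 1001 kg m⁻³ gives 3.582×10^9 m³ of water.
Norith: 0.22 × 1.97×10^6 Gt = 4.334×10^17 kg; dividing by ρ_w = 1001 kg m⁻³ gives 4.330×10^14 m³ of water.
Svalor: 0.22 × 1030 Gt = 2.266×10^14 kg; dividing by ρ_w = 1001 kg m⁻³ gives 2.264×10^11 m³ of water.
Total added water ≈ 4.332×10^14 m³ over 3.68×10^14 m² → Δh = 1.18 m = 1180 mm.

≈ 1180 mm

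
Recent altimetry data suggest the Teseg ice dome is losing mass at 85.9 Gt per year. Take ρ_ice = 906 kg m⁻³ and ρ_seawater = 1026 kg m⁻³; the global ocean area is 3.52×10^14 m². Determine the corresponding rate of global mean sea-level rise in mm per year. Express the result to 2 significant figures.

≈ 0.24 mm/yr

ρ_w = 1026 kg m⁻³. Annual water volume added = 85.9 Gt / ρ_w = 8.590×10^13 kg / 1026 kg m⁻³ = 8.372×10^10 m³.
Δh per year = 8.372×10^10 / 3.52×10^14 = 2.38×10^-4 m = 0.24 mm.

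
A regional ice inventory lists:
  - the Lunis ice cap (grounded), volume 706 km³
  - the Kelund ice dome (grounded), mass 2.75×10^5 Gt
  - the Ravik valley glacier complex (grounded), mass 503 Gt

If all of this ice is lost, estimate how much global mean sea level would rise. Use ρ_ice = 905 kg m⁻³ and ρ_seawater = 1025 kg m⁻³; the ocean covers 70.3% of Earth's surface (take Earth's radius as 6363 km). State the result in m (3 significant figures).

≈ 0.753 m

Lunis: 706 km³ × (905/1025) = 623.3 km³ of water.
Kelund: 2.75×10^5 Gt = 2.750×10^17 kg; dividing by ρ_w = 1025 kg m⁻³ gives 2.683×10^14 m³ of water.
Ravik: 503 Gt = 5.030×10^14 kg; dividing by ρ_w = 1025 kg m⁻³ gives 4.907×10^11 m³ of water.
Total added water ≈ 2.694×10^14 m³ over 3.58×10^14 m² → Δh = 0.753 m.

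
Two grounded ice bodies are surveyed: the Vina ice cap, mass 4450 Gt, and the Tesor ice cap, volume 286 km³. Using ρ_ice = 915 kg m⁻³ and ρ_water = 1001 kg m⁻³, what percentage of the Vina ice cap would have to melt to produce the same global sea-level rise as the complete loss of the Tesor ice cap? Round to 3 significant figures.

≈ 5.88 %

Equal sea-level rise means equal mass of meltwater, i.e. equal mass of ice lost.
Ice mass of Tesor: 2.617×10^14 kg; ice mass of Vina: 4.450×10^15 kg.
Fraction required = 2.617×10^14 / 4.450×10^15 = 0.0588 → 5.88 %.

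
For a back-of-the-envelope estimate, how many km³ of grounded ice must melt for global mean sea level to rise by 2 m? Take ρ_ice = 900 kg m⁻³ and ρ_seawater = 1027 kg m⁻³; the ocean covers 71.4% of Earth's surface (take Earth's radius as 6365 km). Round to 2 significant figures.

≈ 8.3×10^5 km³

Required water volume = Δh × A = 2 m × 3.64×10^14 m² = 7.270×10^14 m³ = 7.270×10^5 km³.
Ice volume = water volume × ρ_w/ρ_ice = 7.270×10^5 × 1027/900 = 8.3×10^5 km³.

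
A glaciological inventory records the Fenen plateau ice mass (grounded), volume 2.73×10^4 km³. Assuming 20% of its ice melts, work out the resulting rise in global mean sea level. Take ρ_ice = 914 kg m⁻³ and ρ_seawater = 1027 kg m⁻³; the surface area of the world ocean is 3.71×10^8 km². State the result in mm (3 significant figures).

≈ 13.1 mm

Fenen: 0.2 × 2.73×10^4 km³ × (914/1027) = 4859 km³ of water.
Spread over 3.71×10^14 m² of ocean, Δh = 4.859×10^12 / 3.71×10^14 = 0.0131 m = 13.1 mm.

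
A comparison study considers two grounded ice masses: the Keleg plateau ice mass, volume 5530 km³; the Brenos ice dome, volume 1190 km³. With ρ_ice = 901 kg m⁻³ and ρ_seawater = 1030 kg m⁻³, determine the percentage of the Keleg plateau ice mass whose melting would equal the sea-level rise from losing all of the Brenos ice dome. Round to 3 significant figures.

Equal sea-level rise means equal mass of meltwater, i.e. equal mass of ice lost.
Ice mass of Brenos: 1.072×10^15 kg; ice mass of Keleg: 4.983×10^15 kg.
Fraction required = 1.072×10^15 / 4.983×10^15 = 0.215 → 21.5 %.

≈ 21.5 %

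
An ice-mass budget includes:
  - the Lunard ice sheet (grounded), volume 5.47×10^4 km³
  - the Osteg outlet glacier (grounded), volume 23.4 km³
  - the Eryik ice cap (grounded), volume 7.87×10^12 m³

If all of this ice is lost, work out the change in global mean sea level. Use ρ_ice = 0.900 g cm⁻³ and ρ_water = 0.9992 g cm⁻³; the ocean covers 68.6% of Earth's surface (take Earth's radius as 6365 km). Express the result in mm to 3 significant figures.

Lunard: 5.47×10^4 km³ × (900/999.2) = 4.927×10^4 km³ of water.
Osteg: 23.4 km³ × (900/999.2) = 21.08 km³ of water.
Eryik: 7.87×10^12 m³ × (900/999.2) = 7.089×10^12 m³ of water.
Total added water ≈ 5.638×10^13 m³ over 3.49×10^14 m² → Δh = 0.161 m = 161 mm.

≈ 161 mm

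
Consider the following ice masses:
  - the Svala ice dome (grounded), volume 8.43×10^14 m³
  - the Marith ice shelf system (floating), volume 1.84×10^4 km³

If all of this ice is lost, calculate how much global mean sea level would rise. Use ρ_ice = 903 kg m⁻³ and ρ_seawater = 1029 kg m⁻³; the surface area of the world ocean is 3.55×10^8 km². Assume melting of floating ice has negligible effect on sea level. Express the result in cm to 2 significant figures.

Svala: 8.43×10^14 m³ × (903/1029) = 7.398×10^14 m³ of water.
The Marith ice shelf system is floating and already displaces its own weight of water, so its melt adds essentially nothing to sea level.
Total added water ≈ 7.398×10^14 m³ over 3.55×10^14 m² → Δh = 2.08 m = 210 cm.

≈ 210 cm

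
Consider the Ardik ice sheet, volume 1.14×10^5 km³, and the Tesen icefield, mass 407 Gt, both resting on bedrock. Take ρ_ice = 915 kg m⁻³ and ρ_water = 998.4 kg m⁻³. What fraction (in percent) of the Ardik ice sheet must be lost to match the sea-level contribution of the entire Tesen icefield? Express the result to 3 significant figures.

≈ 0.390 %

Equal sea-level rise means equal mass of meltwater, i.e. equal mass of ice lost.
Ice mass of Tesen: 4.070×10^14 kg; ice mass of Ardik: 1.043×10^17 kg.
Fraction required = 4.070×10^14 / 1.043×10^17 = 3.90×10^-3 → 0.390 %.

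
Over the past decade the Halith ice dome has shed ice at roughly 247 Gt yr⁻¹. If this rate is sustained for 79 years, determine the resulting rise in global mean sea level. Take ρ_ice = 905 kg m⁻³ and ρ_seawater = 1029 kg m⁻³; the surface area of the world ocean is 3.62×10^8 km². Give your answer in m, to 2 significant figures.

Total mass lost = 247 Gt/yr × 79 yr = 1.951×10^4 Gt = 1.951×10^16 kg.
ρ_w = 1029 kg m⁻³, so water volume = 1.951×10^16 / 1029 = 1.896×10^13 m³.
Δh = 1.896×10^13 / 3.62×10^14 = 0.0524 m.

≈ 0.052 m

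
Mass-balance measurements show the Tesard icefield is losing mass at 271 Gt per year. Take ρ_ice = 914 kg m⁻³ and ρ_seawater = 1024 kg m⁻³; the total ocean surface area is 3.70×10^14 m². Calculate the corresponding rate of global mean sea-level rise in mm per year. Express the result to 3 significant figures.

ρ_w = 1024 kg m⁻³. Annual water volume added = 271 Gt / ρ_w = 2.710×10^14 kg / 1024 kg m⁻³ = 2.646×10^11 m³.
Δh per year = 2.646×10^11 / 3.70×10^14 = 7.15×10^-4 m = 0.715 mm.

≈ 0.715 mm/yr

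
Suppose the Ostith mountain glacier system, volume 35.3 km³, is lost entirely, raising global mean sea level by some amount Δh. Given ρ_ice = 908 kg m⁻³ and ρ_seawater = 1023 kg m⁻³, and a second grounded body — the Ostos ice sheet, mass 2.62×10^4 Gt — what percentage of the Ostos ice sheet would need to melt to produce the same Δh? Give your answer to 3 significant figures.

Equal sea-level rise means equal mass of meltwater, i.e. equal mass of ice lost.
Ice mass of Ostith: 3.205×10^13 kg; ice mass of Ostos: 2.620×10^16 kg.
Fraction required = 3.205×10^13 / 2.620×10^16 = 1.22×10^-3 → 0.122 %.

≈ 0.122 %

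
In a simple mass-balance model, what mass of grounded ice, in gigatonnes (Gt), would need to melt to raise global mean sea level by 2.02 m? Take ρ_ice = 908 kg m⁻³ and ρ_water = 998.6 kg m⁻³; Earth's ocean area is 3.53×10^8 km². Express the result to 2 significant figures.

≈ 7.1×10^5 Gt

Required water volume = Δh × A = 2.02 m × 3.53×10^14 m² = 7.131×10^14 m³.
ρ_w = 998.6 kg m⁻³, so the mass of water = 7.131×10^14 m³ × 998.6 kg m⁻³ = 7.121×10^17 kg = 7.1×10^5 Gt (and the same mass of ice, by conservation).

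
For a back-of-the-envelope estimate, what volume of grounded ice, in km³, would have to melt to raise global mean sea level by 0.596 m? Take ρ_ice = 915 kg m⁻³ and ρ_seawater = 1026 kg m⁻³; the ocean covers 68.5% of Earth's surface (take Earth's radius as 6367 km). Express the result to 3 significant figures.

≈ 2.33×10^5 km³

Required water volume = Δh × A = 0.596 m × 3.49×10^14 m² = 2.080×10^14 m³ = 2.080×10^5 km³.
Ice volume = water volume × ρ_w/ρ_ice = 2.080×10^5 × 1026/915 = 2.33×10^5 km³.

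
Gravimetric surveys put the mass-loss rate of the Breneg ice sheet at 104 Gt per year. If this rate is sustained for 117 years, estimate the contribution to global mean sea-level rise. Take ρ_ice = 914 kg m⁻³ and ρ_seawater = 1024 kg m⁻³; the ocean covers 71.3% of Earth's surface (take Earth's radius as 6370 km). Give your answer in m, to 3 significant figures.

Total mass lost = 104 Gt/yr × 117 yr = 1.217×10^4 Gt = 1.217×10^16 kg.
ρ_w = 1024 kg m⁻³, so water volume = 1.217×10^16 / 1024 = 1.188×10^13 m³.
Δh = 1.188×10^13 / 3.64×10^14 = 0.0327 m.

≈ 0.0327 m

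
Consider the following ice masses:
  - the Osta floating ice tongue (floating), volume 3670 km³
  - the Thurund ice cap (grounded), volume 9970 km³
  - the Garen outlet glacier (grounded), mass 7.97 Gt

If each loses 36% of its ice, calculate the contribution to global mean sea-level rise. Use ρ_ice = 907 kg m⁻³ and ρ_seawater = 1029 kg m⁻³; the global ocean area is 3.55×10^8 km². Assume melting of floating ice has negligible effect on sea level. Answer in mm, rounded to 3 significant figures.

≈ 8.92 mm

The Osta floating ice tongue is floating and already displaces its own weight of water, so its melt adds essentially nothing to sea level.
Thurund: 0.36 × 9970 km³ × (907/1029) = 3164 km³ of water.
Garen: 0.36 × 7.97 Gt = 2.869×10^12 kg; dividing by ρ_w = 1029 kg m⁻³ gives 2.788×10^9 m³ of water.
Total added water ≈ 3.166×10^12 m³ over 3.55×10^14 m² → Δh = 8.92×10^-3 m = 8.92 mm.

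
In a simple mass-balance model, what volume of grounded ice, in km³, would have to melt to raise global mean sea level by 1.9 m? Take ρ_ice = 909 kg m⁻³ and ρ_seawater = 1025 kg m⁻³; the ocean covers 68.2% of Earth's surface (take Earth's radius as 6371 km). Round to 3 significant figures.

Required water volume = Δh × A = 1.9 m × 3.48×10^14 m² = 6.609×10^14 m³ = 6.609×10^5 km³.
Ice volume = water volume × ρ_w/ρ_ice = 6.609×10^5 × 1025/909 = 7.45×10^5 km³.

≈ 7.45×10^5 km³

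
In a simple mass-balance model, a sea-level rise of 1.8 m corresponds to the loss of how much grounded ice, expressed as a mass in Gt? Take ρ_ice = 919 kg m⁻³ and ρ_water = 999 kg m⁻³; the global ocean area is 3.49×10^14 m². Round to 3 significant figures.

Required water volume = Δh × A = 1.8 m × 3.49×10^14 m² = 6.282×10^14 m³.
ρ_w = 999 kg m⁻³, so the mass of water = 6.282×10^14 m³ × 999 kg m⁻³ = 6.276×10^17 kg = 6.28×10^5 Gt (and the same mass of ice, by conservation).

≈ 6.28×10^5 Gt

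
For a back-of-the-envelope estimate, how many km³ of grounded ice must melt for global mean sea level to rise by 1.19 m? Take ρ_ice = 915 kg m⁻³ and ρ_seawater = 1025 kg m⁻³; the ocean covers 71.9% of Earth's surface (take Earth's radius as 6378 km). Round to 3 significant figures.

Required water volume = Δh × A = 1.19 m × 3.68×10^14 m² = 4.374×10^14 m³ = 4.374×10^5 km³.
Ice volume = water volume × ρ_w/ρ_ice = 4.374×10^5 × 1025/915 = 4.90×10^5 km³.

≈ 4.90×10^5 km³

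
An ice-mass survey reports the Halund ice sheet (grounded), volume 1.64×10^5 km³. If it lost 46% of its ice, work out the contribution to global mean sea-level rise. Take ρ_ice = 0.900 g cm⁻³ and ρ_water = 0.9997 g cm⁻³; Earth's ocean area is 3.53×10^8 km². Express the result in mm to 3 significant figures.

Halund: 0.46 × 1.64×10^5 km³ × (900/999.7) = 6.792×10^4 km³ of water.
Spread over 3.53×10^14 m² of ocean, Δh = 6.792×10^13 / 3.53×10^14 = 0.192 m = 192 mm.

≈ 192 mm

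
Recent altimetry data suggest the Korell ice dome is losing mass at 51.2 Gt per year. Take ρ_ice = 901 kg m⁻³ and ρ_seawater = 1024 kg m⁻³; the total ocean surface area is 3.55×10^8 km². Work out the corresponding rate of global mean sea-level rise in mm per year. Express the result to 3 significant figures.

ρ_w = 1024 kg m⁻³. Annual water volume added = 51.2 Gt / ρ_w = 5.120×10^13 kg / 1024 kg m⁻³ = 5.000×10^10 m³.
Δh per year = 5.000×10^10 / 3.55×10^14 = 1.41×10^-4 m = 0.141 mm.

≈ 0.141 mm/yr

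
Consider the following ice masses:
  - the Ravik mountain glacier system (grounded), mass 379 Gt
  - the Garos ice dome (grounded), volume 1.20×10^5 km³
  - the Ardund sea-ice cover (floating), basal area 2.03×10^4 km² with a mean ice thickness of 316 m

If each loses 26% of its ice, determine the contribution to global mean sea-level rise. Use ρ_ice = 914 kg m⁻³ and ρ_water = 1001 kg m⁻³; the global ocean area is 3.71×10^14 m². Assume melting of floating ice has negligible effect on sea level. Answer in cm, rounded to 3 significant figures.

Ravik: 0.26 × 379 Gt = 9.854×10^13 kg; dividing by ρ_w = 1001 kg m⁻³ gives 9.844×10^10 m³ of water.
Garos: 0.26 × 1.20×10^5 km³ × (914/1001) = 2.849×10^4 km³ of water.
The Ardund sea-ice cover is floating and already displaces its own weight of water, so its melt adds essentially nothing to sea level.
Total added water ≈ 2.859×10^13 m³ over 3.71×10^14 m² → Δh = 0.0771 m = 7.71 cm.

≈ 7.71 cm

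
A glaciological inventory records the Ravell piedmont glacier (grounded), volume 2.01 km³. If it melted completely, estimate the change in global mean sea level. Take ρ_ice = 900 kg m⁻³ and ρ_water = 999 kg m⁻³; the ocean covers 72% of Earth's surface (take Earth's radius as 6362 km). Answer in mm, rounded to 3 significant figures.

≈ 4.94×10^-3 mm

Ravell: 2.01 km³ × (900/999) = 1.811 km³ of water.
Spread over 3.66×10^14 m² of ocean, Δh = 1.811×10^9 / 3.66×10^14 = 4.94×10^-6 m = 4.94×10^-3 mm.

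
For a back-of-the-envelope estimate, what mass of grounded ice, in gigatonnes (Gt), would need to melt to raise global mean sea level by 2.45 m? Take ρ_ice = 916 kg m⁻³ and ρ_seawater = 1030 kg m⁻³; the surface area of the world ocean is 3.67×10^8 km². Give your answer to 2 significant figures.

Required water volume = Δh × A = 2.45 m × 3.67×10^14 m² = 8.992×10^14 m³.
ρ_w = 1030 kg m⁻³, so the mass of water = 8.992×10^14 m³ × 1030 kg m⁻³ = 9.261×10^17 kg = 9.3×10^5 Gt (and the same mass of ice, by conservation).

≈ 9.3×10^5 Gt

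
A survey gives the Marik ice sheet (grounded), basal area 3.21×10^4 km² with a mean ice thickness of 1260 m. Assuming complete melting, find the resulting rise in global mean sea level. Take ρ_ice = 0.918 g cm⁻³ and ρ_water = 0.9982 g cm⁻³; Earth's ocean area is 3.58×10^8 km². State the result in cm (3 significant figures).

Marik: ice volume = 3.21×10^4 km² × 1260 m = 4.045×10^4 km³; 4.045×10^4 × (918/998.2) = 3.720×10^4 km³ of water.
Spread over 3.58×10^14 m² of ocean, Δh = 3.720×10^13 / 3.58×10^14 = 0.104 m = 10.4 cm.

≈ 10.4 cm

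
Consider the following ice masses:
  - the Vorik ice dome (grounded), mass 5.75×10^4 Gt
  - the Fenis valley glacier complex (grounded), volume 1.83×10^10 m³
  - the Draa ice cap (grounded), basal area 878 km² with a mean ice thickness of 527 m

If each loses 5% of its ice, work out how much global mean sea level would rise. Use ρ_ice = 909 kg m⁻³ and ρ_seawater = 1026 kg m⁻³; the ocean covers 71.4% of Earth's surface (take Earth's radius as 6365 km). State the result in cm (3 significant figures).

≈ 0.777 cm

Vorik: 0.05 × 5.75×10^4 Gt = 2.875×10^15 kg; dividing by ρ_w = 1026 kg m⁻³ gives 2.802×10^12 m³ of water.
Fenis: 0.05 × 1.83×10^10 m³ × (909/1026) = 8.107×10^8 m³ of water.
Draa: ice volume = 878 km² × 527 m = 462.7 km³; 0.05 × 462.7 × (909/1026) = 20.50 km³ of water.
Total added water ≈ 2.823×10^12 m³ over 3.64×10^14 m² → Δh = 7.77×10^-3 m = 0.777 cm.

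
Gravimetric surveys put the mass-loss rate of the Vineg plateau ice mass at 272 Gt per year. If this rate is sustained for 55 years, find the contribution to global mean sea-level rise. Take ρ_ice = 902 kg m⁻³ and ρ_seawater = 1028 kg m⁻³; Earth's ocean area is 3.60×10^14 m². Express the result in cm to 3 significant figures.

≈ 4.04 cm

Total mass lost = 272 Gt/yr × 55 yr = 1.496×10^4 Gt = 1.496×10^16 kg.
ρ_w = 1028 kg m⁻³, so water volume = 1.496×10^16 / 1028 = 1.455×10^13 m³.
Δh = 1.455×10^13 / 3.60×10^14 = 0.0404 m = 4.04 cm.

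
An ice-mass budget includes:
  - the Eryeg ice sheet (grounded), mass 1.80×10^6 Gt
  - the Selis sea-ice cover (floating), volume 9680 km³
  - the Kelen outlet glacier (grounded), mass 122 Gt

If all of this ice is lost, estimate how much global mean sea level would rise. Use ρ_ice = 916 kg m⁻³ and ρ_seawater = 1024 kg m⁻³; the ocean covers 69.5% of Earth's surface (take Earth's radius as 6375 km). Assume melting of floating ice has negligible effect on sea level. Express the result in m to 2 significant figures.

≈ 5.0 m

Eryeg: 1.80×10^6 Gt = 1.800×10^18 kg; dividing by ρ_w = 1024 kg m⁻³ gives 1.758×10^15 m³ of water.
The Selis sea-ice cover is floating and already displaces its own weight of water, so its melt adds essentially nothing to sea level.
Kelen: 122 Gt = 1.220×10^14 kg; dividing by ρ_w = 1024 kg m⁻³ gives 1.191×10^11 m³ of water.
Total added water ≈ 1.758×10^15 m³ over 3.55×10^14 m² → Δh = 4.95 m.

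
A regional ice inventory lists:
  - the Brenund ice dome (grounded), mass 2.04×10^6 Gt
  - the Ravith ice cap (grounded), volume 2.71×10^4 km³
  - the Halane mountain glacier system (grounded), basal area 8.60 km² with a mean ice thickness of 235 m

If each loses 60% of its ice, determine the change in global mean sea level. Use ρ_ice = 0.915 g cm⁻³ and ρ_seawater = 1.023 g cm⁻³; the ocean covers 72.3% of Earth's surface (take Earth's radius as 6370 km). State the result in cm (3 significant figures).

Brenund: 0.6 × 2.04×10^6 Gt = 1.224×10^18 kg; dividing by ρ_w = 1.023 g cm⁻³ = 1023 kg m⁻³ gives 1.196×10^15 m³ of water.
Ravith: 0.6 × 2.71×10^4 km³ × (915/1023) = 1.454×10^4 km³ of water.
Halane: ice volume = 8.60 km² × 235 m = 2.021 km³; 0.6 × 2.021 × (915/1023) = 1.085 km³ of water.
Total added water ≈ 1.211×10^15 m³ over 3.69×10^14 m² → Δh = 3.28 m = 328 cm.

≈ 328 cm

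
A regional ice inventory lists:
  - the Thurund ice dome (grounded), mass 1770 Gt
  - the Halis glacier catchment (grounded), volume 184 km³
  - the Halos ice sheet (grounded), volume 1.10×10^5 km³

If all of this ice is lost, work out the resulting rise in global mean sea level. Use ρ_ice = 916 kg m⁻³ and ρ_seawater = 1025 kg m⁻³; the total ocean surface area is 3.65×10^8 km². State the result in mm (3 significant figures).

≈ 275 mm

Thurund: 1770 Gt = 1.770×10^15 kg; dividing by ρ_w = 1025 kg m⁻³ gives 1.727×10^12 m³ of water.
Halis: 184 km³ × (916/1025) = 164.4 km³ of water.
Halos: 1.10×10^5 km³ × (916/1025) = 9.830×10^4 km³ of water.
Total added water ≈ 1.002×10^14 m³ over 3.65×10^14 m² → Δh = 0.275 m = 275 mm.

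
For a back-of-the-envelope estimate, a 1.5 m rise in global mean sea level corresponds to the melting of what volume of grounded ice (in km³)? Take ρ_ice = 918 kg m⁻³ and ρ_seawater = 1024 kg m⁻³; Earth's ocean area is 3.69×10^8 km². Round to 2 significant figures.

≈ 6.2×10^5 km³

Required water volume = Δh × A = 1.5 m × 3.69×10^14 m² = 5.535×10^14 m³ = 5.535×10^5 km³.
Ice volume = water volume × ρ_w/ρ_ice = 5.535×10^5 × 1024/918 = 6.2×10^5 km³.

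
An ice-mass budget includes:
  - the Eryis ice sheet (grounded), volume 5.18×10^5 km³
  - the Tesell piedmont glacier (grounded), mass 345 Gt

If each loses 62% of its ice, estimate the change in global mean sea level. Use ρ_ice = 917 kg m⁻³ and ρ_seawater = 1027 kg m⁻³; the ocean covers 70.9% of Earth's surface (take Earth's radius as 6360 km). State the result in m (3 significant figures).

Eryis: 0.62 × 5.18×10^5 km³ × (917/1027) = 2.868×10^5 km³ of water.
Tesell: 0.62 × 345 Gt = 2.139×10^14 kg; dividing by ρ_w = 1027 kg m⁻³ gives 2.083×10^11 m³ of water.
Total added water ≈ 2.870×10^14 m³ over 3.60×10^14 m² → Δh = 0.796 m.

≈ 0.796 m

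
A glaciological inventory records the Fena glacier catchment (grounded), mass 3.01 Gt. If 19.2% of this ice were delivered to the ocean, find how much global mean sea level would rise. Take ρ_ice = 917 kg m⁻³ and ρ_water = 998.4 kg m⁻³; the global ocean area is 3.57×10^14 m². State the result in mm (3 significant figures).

Fena: 0.192 × 3.01 Gt = 5.779×10^11 kg; dividing by ρ_w = 998.4 kg m⁻³ gives 5.788×10^8 m³ of water.
Spread over 3.57×10^14 m² of ocean, Δh = 5.788×10^8 / 3.57×10^14 = 1.62×10^-6 m = 1.62×10^-3 mm.

≈ 1.62×10^-3 mm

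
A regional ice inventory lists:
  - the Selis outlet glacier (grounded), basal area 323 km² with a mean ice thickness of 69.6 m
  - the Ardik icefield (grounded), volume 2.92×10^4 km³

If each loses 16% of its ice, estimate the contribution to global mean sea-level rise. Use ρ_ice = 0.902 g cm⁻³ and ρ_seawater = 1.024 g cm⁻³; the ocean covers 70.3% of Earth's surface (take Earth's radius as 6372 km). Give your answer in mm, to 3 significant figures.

Selis: ice volume = 323 km² × 69.6 m = 22.48 km³; 0.16 × 22.48 × (902/1024) = 3.168 km³ of water.
Ardik: 0.16 × 2.92×10^4 km³ × (902/1024) = 4115 km³ of water.
Total added water ≈ 4.119×10^12 m³ over 3.59×10^14 m² → Δh = 0.0115 m = 11.5 mm.

≈ 11.5 mm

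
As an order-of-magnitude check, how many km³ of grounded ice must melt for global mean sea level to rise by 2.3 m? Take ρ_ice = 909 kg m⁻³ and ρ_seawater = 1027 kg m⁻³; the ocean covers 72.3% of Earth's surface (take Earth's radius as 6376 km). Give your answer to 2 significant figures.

Required water volume = Δh × A = 2.3 m × 3.69×10^14 m² = 8.495×10^14 m³ = 8.495×10^5 km³.
Ice volume = water volume × ρ_w/ρ_ice = 8.495×10^5 × 1027/909 = 9.6×10^5 km³.

≈ 9.6×10^5 km³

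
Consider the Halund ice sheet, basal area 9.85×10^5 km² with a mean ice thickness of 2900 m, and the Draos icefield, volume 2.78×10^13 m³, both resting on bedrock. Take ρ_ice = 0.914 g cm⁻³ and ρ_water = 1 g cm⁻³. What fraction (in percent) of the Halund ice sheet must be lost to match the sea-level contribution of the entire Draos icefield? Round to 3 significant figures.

Equal sea-level rise means equal mass of meltwater, i.e. equal mass of ice lost.
Ice mass of Draos: 2.541×10^16 kg; ice mass of Halund: 2.611×10^18 kg.
Fraction required = 2.541×10^16 / 2.611×10^18 = 9.73×10^-3 → 0.973 %.

≈ 0.973 %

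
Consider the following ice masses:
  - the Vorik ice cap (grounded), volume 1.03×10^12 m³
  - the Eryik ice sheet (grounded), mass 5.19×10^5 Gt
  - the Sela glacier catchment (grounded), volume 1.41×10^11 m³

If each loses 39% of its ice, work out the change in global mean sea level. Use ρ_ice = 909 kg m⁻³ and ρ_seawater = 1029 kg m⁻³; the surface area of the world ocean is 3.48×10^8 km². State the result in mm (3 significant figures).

≈ 566 mm

Vorik: 0.39 × 1.03×10^12 m³ × (909/1029) = 3.549×10^11 m³ of water.
Eryik: 0.39 × 5.19×10^5 Gt = 2.024×10^17 kg; dividing by ρ_w = 1029 kg m⁻³ gives 1.967×10^14 m³ of water.
Sela: 0.39 × 1.41×10^11 m³ × (909/1029) = 4.858×10^10 m³ of water.
Total added water ≈ 1.971×10^14 m³ over 3.48×10^14 m² → Δh = 0.566 m = 566 mm.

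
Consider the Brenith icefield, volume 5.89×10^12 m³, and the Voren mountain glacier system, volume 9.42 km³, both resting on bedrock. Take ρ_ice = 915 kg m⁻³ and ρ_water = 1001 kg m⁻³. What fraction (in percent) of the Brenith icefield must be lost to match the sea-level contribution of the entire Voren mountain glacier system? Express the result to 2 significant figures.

≈ 0.16 %

Equal sea-level rise means equal mass of meltwater, i.e. equal mass of ice lost.
Ice mass of Voren: 8.619×10^12 kg; ice mass of Brenith: 5.389×10^15 kg.
Fraction required = 8.619×10^12 / 5.389×10^15 = 1.60×10^-3 → 0.16 %.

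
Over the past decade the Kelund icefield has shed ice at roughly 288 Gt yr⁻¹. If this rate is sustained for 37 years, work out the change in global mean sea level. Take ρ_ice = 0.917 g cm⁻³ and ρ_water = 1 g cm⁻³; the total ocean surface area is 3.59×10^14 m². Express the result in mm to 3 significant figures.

Total mass lost = 288 Gt/yr × 37 yr = 1.066×10^4 Gt = 1.066×10^16 kg.
ρ_w = 1 g cm⁻³ = 1000 kg m⁻³, so water volume = 1.066×10^16 / 1000 = 1.066×10^13 m³.
Δh = 1.066×10^13 / 3.59×10^14 = 0.0297 m = 29.7 mm.

≈ 29.7 mm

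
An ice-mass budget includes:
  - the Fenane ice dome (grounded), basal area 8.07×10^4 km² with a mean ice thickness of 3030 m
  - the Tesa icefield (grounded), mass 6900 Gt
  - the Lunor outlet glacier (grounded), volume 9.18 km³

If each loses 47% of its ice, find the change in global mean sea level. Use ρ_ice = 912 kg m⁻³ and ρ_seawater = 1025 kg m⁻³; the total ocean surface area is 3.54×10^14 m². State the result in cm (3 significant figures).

≈ 29.8 cm

Fenane: ice volume = 8.07×10^4 km² × 3030 m = 2.445×10^5 km³; 0.47 × 2.445×10^5 × (912/1025) = 1.023×10^5 km³ of water.
Tesa: 0.47 × 6900 Gt = 3.243×10^15 kg; dividing by ρ_w = 1025 kg m⁻³ gives 3.164×10^12 m³ of water.
Lunor: 0.47 × 9.18 km³ × (912/1025) = 3.839 km³ of water.
Total added water ≈ 1.054×10^14 m³ over 3.54×10^14 m² → Δh = 0.298 m = 29.8 cm.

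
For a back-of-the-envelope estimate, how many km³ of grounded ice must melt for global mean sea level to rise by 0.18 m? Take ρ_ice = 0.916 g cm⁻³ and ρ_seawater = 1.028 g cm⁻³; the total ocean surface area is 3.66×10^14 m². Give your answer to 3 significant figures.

≈ 7.39×10^4 km³

Required water volume = Δh × A = 0.18 m × 3.66×10^14 m² = 6.588×10^13 m³ = 6.588×10^4 km³.
Ice volume = water volume × ρ_w/ρ_ice = 6.588×10^4 × 1028/916 = 7.39×10^4 km³.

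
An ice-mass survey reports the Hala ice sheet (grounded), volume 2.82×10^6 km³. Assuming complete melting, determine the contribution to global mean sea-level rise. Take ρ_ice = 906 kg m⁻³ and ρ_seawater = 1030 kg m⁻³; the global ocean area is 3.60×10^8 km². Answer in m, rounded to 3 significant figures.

Hala: 2.82×10^6 km³ × (906/1030) = 2.481×10^6 km³ of water.
Spread over 3.60×10^14 m² of ocean, Δh = 2.481×10^15 / 3.60×10^14 = 6.89 m.

≈ 6.89 m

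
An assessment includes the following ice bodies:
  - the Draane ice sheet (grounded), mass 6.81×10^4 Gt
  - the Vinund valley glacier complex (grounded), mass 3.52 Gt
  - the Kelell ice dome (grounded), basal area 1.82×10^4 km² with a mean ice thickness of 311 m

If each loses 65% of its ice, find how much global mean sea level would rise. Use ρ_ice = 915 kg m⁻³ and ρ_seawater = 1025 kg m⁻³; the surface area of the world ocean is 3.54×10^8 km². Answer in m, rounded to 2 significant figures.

Draane: 0.65 × 6.81×10^4 Gt = 4.426×10^16 kg; dividing by ρ_w = 1025 kg m⁻³ gives 4.319×10^13 m³ of water.
Vinund: 0.65 × 3.52 Gt = 2.288×10^12 kg; dividing by ρ_w = 1025 kg m⁻³ gives 2.232×10^9 m³ of water.
Kelell: ice volume = 1.82×10^4 km² × 311 m = 5660 km³; 0.65 × 5660 × (915/1025) = 3284 km³ of water.
Total added water ≈ 4.647×10^13 m³ over 3.54×10^14 m² → Δh = 0.131 m.

≈ 0.13 m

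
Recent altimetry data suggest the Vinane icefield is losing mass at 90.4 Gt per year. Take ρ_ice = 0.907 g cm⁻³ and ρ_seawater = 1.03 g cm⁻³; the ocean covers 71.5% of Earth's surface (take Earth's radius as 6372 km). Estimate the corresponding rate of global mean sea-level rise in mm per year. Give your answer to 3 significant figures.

ρ_w = 1.03 g cm⁻³ = 1030 kg m⁻³. Annual water volume added = 90.4 Gt / ρ_w = 9.040×10^13 kg / 1030 kg m⁻³ = 8.777×10^10 m³.
Δh per year = 8.777×10^10 / 3.65×10^14 = 2.41×10^-4 m = 0.241 mm.

≈ 0.241 mm/yr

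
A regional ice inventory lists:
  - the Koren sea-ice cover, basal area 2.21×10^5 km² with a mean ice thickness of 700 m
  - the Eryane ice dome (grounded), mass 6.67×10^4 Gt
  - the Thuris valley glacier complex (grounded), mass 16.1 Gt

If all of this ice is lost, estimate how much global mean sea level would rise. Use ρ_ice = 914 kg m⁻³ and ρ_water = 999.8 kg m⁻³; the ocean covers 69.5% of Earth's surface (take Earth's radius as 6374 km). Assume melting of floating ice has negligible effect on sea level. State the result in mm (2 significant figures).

The Koren sea-ice cover is floating and already displaces its own weight of water, so its melt adds essentially nothing to sea level.
Eryane: 6.67×10^4 Gt = 6.670×10^16 kg; dividing by ρ_w = 999.8 kg m⁻³ gives 6.671×10^13 m³ of water.
Thuris: 16.1 Gt = 1.610×10^13 kg; dividing by ρ_w = 999.8 kg m⁻³ gives 1.610×10^10 m³ of water.
Total added water ≈ 6.673×10^13 m³ over 3.55×10^14 m² → Δh = 0.188 m = 190 mm.

≈ 190 mm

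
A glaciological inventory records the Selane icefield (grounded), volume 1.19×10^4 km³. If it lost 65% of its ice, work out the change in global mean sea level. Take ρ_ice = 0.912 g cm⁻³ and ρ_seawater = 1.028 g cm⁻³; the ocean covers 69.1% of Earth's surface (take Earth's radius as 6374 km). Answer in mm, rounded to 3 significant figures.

Selane: 0.65 × 1.19×10^4 km³ × (912/1028) = 6862 km³ of water.
Spread over 3.53×10^14 m² of ocean, Δh = 6.862×10^12 / 3.53×10^14 = 0.0195 m = 19.5 mm.

≈ 19.5 mm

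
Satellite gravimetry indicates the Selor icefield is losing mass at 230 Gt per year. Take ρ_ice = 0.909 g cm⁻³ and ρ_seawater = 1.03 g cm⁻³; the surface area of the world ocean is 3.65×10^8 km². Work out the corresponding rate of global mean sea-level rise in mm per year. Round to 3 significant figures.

≈ 0.612 mm/yr

ρ_w = 1.03 g cm⁻³ = 1030 kg m⁻³. Annual water volume added = 230 Gt / ρ_w = 2.300×10^14 kg / 1030 kg m⁻³ = 2.233×10^11 m³.
Δh per year = 2.233×10^11 / 3.65×10^14 = 6.12×10^-4 m = 0.612 mm.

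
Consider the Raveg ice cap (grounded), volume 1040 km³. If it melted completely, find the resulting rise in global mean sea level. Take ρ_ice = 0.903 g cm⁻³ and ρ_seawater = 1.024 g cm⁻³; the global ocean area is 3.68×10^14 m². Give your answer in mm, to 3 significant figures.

Raveg: 1040 km³ × (903/1024) = 917.1 km³ of water.
Spread over 3.68×10^14 m² of ocean, Δh = 9.171×10^11 / 3.68×10^14 = 2.49×10^-3 m = 2.49 mm.

≈ 2.49 mm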